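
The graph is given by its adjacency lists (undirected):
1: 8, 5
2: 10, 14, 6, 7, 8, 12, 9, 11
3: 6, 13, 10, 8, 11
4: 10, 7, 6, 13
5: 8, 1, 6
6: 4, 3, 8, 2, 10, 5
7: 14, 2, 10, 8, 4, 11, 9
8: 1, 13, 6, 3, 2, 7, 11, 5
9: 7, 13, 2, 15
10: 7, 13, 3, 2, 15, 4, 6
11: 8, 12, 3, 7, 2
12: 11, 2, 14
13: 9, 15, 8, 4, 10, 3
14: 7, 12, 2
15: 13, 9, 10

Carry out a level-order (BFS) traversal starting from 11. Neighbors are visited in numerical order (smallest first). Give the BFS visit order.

11 -> 2 -> 3 -> 7 -> 8 -> 12 -> 6 -> 9 -> 10 -> 14 -> 13 -> 4 -> 1 -> 5 -> 15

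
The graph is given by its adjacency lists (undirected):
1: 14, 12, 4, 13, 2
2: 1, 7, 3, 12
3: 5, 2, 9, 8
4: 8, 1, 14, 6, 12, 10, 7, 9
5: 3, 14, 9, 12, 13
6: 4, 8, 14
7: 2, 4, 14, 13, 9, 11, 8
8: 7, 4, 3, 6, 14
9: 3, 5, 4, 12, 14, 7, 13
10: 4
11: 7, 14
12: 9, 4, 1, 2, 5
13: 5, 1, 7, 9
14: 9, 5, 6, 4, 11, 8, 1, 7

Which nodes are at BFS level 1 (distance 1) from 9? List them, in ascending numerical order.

Level 0: 9
Level 1: 3, 4, 5, 7, 12, 13, 14
Level 2: 1, 2, 6, 8, 10, 11

3, 4, 5, 7, 12, 13, 14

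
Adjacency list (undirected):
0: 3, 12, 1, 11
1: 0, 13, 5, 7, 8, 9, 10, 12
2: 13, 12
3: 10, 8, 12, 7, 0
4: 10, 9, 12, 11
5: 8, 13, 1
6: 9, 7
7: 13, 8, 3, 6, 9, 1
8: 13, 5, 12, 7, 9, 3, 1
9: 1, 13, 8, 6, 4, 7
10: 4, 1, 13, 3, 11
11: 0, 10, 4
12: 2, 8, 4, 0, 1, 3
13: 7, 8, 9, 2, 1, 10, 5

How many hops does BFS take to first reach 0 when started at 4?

2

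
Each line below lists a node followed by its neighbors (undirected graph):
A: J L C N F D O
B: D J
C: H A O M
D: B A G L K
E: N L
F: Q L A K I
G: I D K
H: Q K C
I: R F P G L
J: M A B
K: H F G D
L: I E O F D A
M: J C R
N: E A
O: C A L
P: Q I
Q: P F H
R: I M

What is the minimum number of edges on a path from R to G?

Level 0: R
Level 1: I, M
Level 2: C, F, G, J, L, P
Level 3: A, B, D, E, H, K, O, Q
Level 4: N
G first appears at level 2.

2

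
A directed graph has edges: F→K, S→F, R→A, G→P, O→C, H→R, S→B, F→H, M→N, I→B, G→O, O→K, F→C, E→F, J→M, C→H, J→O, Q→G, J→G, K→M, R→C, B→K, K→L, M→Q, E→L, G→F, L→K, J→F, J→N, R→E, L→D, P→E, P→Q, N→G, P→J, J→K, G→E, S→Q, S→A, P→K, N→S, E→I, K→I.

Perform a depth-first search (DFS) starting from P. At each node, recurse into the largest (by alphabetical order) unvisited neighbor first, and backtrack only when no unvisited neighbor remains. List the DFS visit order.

P Q G O K M N S F H R E L D I B C A J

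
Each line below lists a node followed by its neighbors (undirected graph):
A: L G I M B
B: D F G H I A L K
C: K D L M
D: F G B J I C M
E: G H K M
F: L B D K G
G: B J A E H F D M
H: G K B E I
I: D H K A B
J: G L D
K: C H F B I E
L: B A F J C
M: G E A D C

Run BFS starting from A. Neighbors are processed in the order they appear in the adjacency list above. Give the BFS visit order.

A → L → G → I → M → B → F → J → C → E → H → D → K

Visit A; enqueue L, G, I, M, B → queue [L, G, I, M, B]
Visit L; enqueue F, J, C → queue [G, I, M, B, F, J, C]
Visit G; enqueue E, H, D → queue [I, M, B, F, J, C, E, H, D]
Visit I; enqueue K → queue [M, B, F, J, C, E, H, D, K]
Visit M → queue [B, F, J, C, E, H, D, K]
Visit B → queue [F, J, C, E, H, D, K]
Visit F → queue [J, C, E, H, D, K]
Visit J → queue [C, E, H, D, K]
Visit C → queue [E, H, D, K]
Visit E → queue [H, D, K]
Visit H → queue [D, K]
Visit D → queue [K]
Visit K → queue []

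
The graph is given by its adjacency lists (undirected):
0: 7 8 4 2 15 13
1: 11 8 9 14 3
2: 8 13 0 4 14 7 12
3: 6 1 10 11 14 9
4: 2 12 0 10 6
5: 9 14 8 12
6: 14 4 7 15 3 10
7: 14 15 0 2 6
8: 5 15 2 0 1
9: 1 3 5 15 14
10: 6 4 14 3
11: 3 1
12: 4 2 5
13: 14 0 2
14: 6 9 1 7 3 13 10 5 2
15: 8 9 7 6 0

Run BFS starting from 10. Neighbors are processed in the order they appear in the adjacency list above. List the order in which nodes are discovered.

10, 6, 4, 14, 3, 7, 15, 2, 12, 0, 9, 1, 13, 5, 11, 8

Visit 10; enqueue 6, 4, 14, 3 → queue [6, 4, 14, 3]
Visit 6; enqueue 7, 15 → queue [4, 14, 3, 7, 15]
Visit 4; enqueue 2, 12, 0 → queue [14, 3, 7, 15, 2, 12, 0]
Visit 14; enqueue 9, 1, 13, 5 → queue [3, 7, 15, 2, 12, 0, 9, 1, 13, 5]
Visit 3; enqueue 11 → queue [7, 15, 2, 12, 0, 9, 1, 13, 5, 11]
Visit 7 → queue [15, 2, 12, 0, 9, 1, 13, 5, 11]
Visit 15; enqueue 8 → queue [2, 12, 0, 9, 1, 13, 5, 11, 8]
Visit 2 → queue [12, 0, 9, 1, 13, 5, 11, 8]
Visit 12 → queue [0, 9, 1, 13, 5, 11, 8]
Visit 0 → queue [9, 1, 13, 5, 11, 8]
Visit 9 → queue [1, 13, 5, 11, 8]
Visit 1 → queue [13, 5, 11, 8]
Visit 13 → queue [5, 11, 8]
Visit 5 → queue [11, 8]
Visit 11 → queue [8]
Visit 8 → queue []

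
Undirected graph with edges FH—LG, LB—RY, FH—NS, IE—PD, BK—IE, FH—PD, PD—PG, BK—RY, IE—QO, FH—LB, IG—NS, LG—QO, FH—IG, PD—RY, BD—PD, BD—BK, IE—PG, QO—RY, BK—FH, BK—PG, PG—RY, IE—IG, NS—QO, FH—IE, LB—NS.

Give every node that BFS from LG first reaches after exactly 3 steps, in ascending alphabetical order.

BD, PG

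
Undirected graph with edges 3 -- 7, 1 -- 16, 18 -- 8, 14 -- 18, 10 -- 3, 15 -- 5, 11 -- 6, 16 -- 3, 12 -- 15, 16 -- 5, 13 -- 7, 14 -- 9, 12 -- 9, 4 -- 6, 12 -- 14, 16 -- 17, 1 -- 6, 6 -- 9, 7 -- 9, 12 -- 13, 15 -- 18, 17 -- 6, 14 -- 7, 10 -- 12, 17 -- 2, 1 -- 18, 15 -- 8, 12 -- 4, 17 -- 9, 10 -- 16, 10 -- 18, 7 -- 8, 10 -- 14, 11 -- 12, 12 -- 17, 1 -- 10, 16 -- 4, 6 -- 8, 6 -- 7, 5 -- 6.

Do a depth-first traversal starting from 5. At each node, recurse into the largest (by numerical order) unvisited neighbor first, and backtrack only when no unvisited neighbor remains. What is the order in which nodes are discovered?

5 -> 16 -> 17 -> 12 -> 15 -> 18 -> 14 -> 10 -> 3 -> 7 -> 13 -> 9 -> 6 -> 11 -> 8 -> 4 -> 1 -> 2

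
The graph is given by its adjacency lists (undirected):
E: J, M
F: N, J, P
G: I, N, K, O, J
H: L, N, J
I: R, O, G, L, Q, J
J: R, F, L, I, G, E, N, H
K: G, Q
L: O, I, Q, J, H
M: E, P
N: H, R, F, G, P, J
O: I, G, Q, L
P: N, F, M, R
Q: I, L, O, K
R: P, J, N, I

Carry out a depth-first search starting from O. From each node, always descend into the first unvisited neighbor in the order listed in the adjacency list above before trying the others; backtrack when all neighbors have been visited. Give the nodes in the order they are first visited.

O → I → R → P → N → H → L → Q → K → G → J → F → E → M

Visit O
O → I
I → R
R → P
P → N
N → H
H → L
L → Q
Q → K
K → G
G → J
J → F
J → E
E → M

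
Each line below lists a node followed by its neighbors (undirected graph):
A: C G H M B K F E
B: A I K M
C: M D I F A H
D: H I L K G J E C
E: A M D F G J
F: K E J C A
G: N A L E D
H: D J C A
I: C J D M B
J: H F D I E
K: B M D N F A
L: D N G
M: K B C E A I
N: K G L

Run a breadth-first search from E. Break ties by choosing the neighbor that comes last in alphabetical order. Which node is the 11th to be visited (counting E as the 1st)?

Visit E; enqueue M, J, G, F, D, A → queue [M, J, G, F, D, A]
Visit M; enqueue K, I, C, B → queue [J, G, F, D, A, K, I, C, B]
Visit J; enqueue H → queue [G, F, D, A, K, I, C, B, H]
Visit G; enqueue N, L → queue [F, D, A, K, I, C, B, H, N, L]
Visit F → queue [D, A, K, I, C, B, H, N, L]
Visit D → queue [A, K, I, C, B, H, N, L]
Visit A → queue [K, I, C, B, H, N, L]
Visit K → queue [I, C, B, H, N, L]
Visit I → queue [C, B, H, N, L]
Visit C → queue [B, H, N, L]
Visit B → queue [H, N, L]
Visit H → queue [N, L]
Visit N → queue [L]
Visit L → queue []

Visit order: E, M, J, G, F, D, A, K, I, C, B, H, N, L

B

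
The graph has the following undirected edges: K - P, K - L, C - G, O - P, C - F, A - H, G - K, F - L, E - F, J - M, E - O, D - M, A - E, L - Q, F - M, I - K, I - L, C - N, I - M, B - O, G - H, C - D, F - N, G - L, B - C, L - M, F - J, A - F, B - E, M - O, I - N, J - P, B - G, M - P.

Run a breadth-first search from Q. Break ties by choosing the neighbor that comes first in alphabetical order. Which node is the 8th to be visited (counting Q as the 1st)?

Visit Q; enqueue L → queue [L]
Visit L; enqueue F, G, I, K, M → queue [F, G, I, K, M]
Visit F; enqueue A, C, E, J, N → queue [G, I, K, M, A, C, E, J, N]
Visit G; enqueue B, H → queue [I, K, M, A, C, E, J, N, B, H]
Visit I → queue [K, M, A, C, E, J, N, B, H]
Visit K; enqueue P → queue [M, A, C, E, J, N, B, H, P]
Visit M; enqueue D, O → queue [A, C, E, J, N, B, H, P, D, O]
Visit A → queue [C, E, J, N, B, H, P, D, O]
Visit C → queue [E, J, N, B, H, P, D, O]
Visit E → queue [J, N, B, H, P, D, O]
Visit J → queue [N, B, H, P, D, O]
Visit N → queue [B, H, P, D, O]
Visit B → queue [H, P, D, O]
Visit H → queue [P, D, O]
Visit P → queue [D, O]
Visit D → queue [O]
Visit O → queue []

Visit order: Q, L, F, G, I, K, M, A, C, E, J, N, B, H, P, D, O

A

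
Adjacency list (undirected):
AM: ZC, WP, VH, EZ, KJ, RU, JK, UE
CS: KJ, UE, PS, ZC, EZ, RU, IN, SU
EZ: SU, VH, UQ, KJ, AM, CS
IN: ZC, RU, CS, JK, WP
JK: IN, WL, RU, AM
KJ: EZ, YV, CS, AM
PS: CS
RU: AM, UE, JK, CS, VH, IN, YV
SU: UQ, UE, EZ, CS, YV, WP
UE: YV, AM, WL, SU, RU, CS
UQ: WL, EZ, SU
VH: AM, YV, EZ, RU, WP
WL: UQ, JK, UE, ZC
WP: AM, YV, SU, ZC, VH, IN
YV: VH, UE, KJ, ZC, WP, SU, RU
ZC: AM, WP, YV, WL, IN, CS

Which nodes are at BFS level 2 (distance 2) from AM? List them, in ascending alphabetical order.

CS, IN, SU, UQ, WL, YV

Level 0: AM
Level 1: EZ, JK, KJ, RU, UE, VH, WP, ZC
Level 2: CS, IN, SU, UQ, WL, YV
Level 3: PS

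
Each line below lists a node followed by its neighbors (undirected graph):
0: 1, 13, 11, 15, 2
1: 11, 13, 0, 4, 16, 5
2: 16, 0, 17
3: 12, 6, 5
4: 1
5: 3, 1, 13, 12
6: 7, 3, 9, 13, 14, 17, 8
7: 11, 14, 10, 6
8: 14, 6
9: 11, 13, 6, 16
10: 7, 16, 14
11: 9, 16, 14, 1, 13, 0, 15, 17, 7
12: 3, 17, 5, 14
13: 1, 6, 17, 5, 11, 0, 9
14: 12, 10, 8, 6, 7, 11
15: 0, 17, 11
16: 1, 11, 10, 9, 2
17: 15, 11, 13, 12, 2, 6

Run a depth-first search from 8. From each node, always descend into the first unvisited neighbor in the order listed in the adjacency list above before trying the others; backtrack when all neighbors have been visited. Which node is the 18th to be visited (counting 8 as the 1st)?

5

Visit 8
8 → 14
14 → 12
12 → 3
3 → 6
6 → 7
7 → 11
11 → 9
9 → 13
13 → 1
1 → 0
0 → 15
15 → 17
17 → 2
2 → 16
16 → 10
1 → 4
1 → 5

Visit order: 8, 14, 12, 3, 6, 7, 11, 9, 13, 1, 0, 15, 17, 2, 16, 10, 4, 5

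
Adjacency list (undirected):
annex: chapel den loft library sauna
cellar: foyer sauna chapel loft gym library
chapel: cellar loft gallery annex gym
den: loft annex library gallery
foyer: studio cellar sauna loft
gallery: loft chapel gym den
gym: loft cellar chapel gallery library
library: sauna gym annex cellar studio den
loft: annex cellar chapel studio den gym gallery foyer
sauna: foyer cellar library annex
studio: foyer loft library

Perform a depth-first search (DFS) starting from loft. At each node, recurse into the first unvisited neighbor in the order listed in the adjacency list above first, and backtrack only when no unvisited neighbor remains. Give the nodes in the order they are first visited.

loft annex chapel cellar foyer studio library sauna gym gallery den

Visit loft
loft → annex
annex → chapel
chapel → cellar
cellar → foyer
foyer → studio
studio → library
library → sauna
library → gym
gym → gallery
gallery → den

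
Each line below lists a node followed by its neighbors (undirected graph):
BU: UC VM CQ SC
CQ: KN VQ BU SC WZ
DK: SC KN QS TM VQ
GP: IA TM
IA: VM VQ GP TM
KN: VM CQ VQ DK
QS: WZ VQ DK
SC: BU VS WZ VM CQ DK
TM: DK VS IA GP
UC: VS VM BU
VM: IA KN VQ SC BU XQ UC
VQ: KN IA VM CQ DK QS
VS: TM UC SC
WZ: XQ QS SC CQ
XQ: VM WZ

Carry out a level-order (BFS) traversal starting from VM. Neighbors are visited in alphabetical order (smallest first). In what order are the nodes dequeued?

VM -> BU -> IA -> KN -> SC -> UC -> VQ -> XQ -> CQ -> GP -> TM -> DK -> VS -> WZ -> QS

Visit VM; enqueue BU, IA, KN, SC, UC, VQ, XQ → queue [BU, IA, KN, SC, UC, VQ, XQ]
Visit BU; enqueue CQ → queue [IA, KN, SC, UC, VQ, XQ, CQ]
Visit IA; enqueue GP, TM → queue [KN, SC, UC, VQ, XQ, CQ, GP, TM]
Visit KN; enqueue DK → queue [SC, UC, VQ, XQ, CQ, GP, TM, DK]
Visit SC; enqueue VS, WZ → queue [UC, VQ, XQ, CQ, GP, TM, DK, VS, WZ]
Visit UC → queue [VQ, XQ, CQ, GP, TM, DK, VS, WZ]
Visit VQ; enqueue QS → queue [XQ, CQ, GP, TM, DK, VS, WZ, QS]
Visit XQ → queue [CQ, GP, TM, DK, VS, WZ, QS]
Visit CQ → queue [GP, TM, DK, VS, WZ, QS]
Visit GP → queue [TM, DK, VS, WZ, QS]
Visit TM → queue [DK, VS, WZ, QS]
Visit DK → queue [VS, WZ, QS]
Visit VS → queue [WZ, QS]
Visit WZ → queue [QS]
Visit QS → queue []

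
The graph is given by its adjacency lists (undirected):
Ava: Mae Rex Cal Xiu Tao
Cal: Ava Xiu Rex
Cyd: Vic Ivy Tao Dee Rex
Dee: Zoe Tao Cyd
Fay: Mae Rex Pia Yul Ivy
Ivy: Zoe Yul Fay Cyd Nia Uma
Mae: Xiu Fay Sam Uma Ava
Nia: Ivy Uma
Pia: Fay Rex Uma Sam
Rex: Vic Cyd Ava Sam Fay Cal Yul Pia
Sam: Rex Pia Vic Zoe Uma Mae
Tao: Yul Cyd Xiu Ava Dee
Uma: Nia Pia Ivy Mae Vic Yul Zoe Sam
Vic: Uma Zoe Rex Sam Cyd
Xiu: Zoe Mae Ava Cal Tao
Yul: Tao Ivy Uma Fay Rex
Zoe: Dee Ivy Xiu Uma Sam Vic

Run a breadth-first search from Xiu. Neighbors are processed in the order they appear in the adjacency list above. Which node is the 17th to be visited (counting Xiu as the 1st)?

Visit Xiu; enqueue Zoe, Mae, Ava, Cal, Tao → queue [Zoe, Mae, Ava, Cal, Tao]
Visit Zoe; enqueue Dee, Ivy, Uma, Sam, Vic → queue [Mae, Ava, Cal, Tao, Dee, Ivy, Uma, Sam, Vic]
Visit Mae; enqueue Fay → queue [Ava, Cal, Tao, Dee, Ivy, Uma, Sam, Vic, Fay]
Visit Ava; enqueue Rex → queue [Cal, Tao, Dee, Ivy, Uma, Sam, Vic, Fay, Rex]
Visit Cal → queue [Tao, Dee, Ivy, Uma, Sam, Vic, Fay, Rex]
Visit Tao; enqueue Yul, Cyd → queue [Dee, Ivy, Uma, Sam, Vic, Fay, Rex, Yul, Cyd]
Visit Dee → queue [Ivy, Uma, Sam, Vic, Fay, Rex, Yul, Cyd]
Visit Ivy; enqueue Nia → queue [Uma, Sam, Vic, Fay, Rex, Yul, Cyd, Nia]
Visit Uma; enqueue Pia → queue [Sam, Vic, Fay, Rex, Yul, Cyd, Nia, Pia]
Visit Sam → queue [Vic, Fay, Rex, Yul, Cyd, Nia, Pia]
Visit Vic → queue [Fay, Rex, Yul, Cyd, Nia, Pia]
Visit Fay → queue [Rex, Yul, Cyd, Nia, Pia]
Visit Rex → queue [Yul, Cyd, Nia, Pia]
Visit Yul → queue [Cyd, Nia, Pia]
Visit Cyd → queue [Nia, Pia]
Visit Nia → queue [Pia]
Visit Pia → queue []

Visit order: Xiu, Zoe, Mae, Ava, Cal, Tao, Dee, Ivy, Uma, Sam, Vic, Fay, Rex, Yul, Cyd, Nia, Pia

Pia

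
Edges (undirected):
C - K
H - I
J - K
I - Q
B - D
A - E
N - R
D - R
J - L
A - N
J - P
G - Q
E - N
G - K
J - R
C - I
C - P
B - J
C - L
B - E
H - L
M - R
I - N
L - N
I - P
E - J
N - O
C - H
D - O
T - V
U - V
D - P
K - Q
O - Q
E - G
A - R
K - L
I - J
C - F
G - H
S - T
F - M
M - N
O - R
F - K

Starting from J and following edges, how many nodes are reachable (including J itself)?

BFS from J visits: J, R, P, L, K, I, E, B, O, N, M, D, A, C, H, Q, G, F
Reachable nodes: 18 of 22 total.

18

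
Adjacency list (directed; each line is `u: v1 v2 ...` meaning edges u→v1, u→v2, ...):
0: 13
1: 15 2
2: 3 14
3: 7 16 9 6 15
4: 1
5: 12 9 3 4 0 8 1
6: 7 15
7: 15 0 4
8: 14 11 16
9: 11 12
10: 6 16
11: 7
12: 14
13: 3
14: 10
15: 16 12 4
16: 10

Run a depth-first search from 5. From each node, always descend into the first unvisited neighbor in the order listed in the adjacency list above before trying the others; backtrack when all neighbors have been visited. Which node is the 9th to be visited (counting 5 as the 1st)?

Visit 5
5 → 12
12 → 14
14 → 10
10 → 6
6 → 7
7 → 15
15 → 16
15 → 4
4 → 1
1 → 2
2 → 3
3 → 9
9 → 11
7 → 0
0 → 13
5 → 8

Visit order: 5, 12, 14, 10, 6, 7, 15, 16, 4, 1, 2, 3, 9, 11, 0, 13, 8

4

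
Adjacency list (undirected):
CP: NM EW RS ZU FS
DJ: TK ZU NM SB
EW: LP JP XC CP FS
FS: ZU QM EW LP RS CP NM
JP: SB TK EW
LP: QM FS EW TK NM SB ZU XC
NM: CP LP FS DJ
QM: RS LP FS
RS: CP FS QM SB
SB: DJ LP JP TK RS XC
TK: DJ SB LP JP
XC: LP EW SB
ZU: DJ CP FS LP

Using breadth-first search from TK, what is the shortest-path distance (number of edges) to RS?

2

Level 0: TK
Level 1: DJ, JP, LP, SB
Level 2: EW, FS, NM, QM, RS, XC, ZU
Level 3: CP
RS first appears at level 2.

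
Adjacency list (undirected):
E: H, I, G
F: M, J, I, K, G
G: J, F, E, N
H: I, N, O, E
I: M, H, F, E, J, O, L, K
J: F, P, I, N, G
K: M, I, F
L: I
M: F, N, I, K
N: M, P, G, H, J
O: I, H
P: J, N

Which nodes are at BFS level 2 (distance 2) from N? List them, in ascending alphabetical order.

E, F, I, K, O

Level 0: N
Level 1: G, H, J, M, P
Level 2: E, F, I, K, O
Level 3: L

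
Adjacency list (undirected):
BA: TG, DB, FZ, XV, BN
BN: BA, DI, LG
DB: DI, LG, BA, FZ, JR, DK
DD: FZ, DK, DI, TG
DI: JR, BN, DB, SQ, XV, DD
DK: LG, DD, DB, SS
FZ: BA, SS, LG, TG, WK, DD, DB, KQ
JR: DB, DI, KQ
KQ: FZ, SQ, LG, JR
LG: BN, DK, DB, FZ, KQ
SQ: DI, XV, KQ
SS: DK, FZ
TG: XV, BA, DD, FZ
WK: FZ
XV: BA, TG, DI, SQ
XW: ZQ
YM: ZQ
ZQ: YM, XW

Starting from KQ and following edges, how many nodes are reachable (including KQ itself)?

15

BFS from KQ visits: KQ, FZ, JR, LG, SQ, BA, DB, DD, SS, TG, WK, DI, BN, DK, XV
Reachable nodes: 15 of 18 total.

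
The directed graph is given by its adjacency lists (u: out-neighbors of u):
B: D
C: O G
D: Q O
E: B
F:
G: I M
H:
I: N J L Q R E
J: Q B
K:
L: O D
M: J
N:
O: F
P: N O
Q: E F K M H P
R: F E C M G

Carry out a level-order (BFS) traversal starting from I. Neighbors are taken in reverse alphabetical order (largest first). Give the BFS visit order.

I → R → Q → N → L → J → E → M → G → F → C → P → K → H → O → D → B

Visit I; enqueue R, Q, N, L, J, E → queue [R, Q, N, L, J, E]
Visit R; enqueue M, G, F, C → queue [Q, N, L, J, E, M, G, F, C]
Visit Q; enqueue P, K, H → queue [N, L, J, E, M, G, F, C, P, K, H]
Visit N → queue [L, J, E, M, G, F, C, P, K, H]
Visit L; enqueue O, D → queue [J, E, M, G, F, C, P, K, H, O, D]
Visit J; enqueue B → queue [E, M, G, F, C, P, K, H, O, D, B]
Visit E → queue [M, G, F, C, P, K, H, O, D, B]
Visit M → queue [G, F, C, P, K, H, O, D, B]
Visit G → queue [F, C, P, K, H, O, D, B]
Visit F → queue [C, P, K, H, O, D, B]
Visit C → queue [P, K, H, O, D, B]
Visit P → queue [K, H, O, D, B]
Visit K → queue [H, O, D, B]
Visit H → queue [O, D, B]
Visit O → queue [D, B]
Visit D → queue [B]
Visit B → queue []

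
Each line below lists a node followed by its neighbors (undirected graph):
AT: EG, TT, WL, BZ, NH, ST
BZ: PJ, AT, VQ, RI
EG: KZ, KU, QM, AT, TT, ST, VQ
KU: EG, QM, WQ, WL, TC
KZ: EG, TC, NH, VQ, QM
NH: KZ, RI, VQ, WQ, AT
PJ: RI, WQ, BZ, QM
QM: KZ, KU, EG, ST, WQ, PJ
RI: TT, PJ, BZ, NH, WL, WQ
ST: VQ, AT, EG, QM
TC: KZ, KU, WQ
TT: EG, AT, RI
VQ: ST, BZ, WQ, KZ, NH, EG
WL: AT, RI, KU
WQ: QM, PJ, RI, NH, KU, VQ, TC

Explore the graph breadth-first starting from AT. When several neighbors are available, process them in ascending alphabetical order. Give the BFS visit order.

AT → BZ → EG → NH → ST → TT → WL → PJ → RI → VQ → KU → KZ → QM → WQ → TC

Visit AT; enqueue BZ, EG, NH, ST, TT, WL → queue [BZ, EG, NH, ST, TT, WL]
Visit BZ; enqueue PJ, RI, VQ → queue [EG, NH, ST, TT, WL, PJ, RI, VQ]
Visit EG; enqueue KU, KZ, QM → queue [NH, ST, TT, WL, PJ, RI, VQ, KU, KZ, QM]
Visit NH; enqueue WQ → queue [ST, TT, WL, PJ, RI, VQ, KU, KZ, QM, WQ]
Visit ST → queue [TT, WL, PJ, RI, VQ, KU, KZ, QM, WQ]
Visit TT → queue [WL, PJ, RI, VQ, KU, KZ, QM, WQ]
Visit WL → queue [PJ, RI, VQ, KU, KZ, QM, WQ]
Visit PJ → queue [RI, VQ, KU, KZ, QM, WQ]
Visit RI → queue [VQ, KU, KZ, QM, WQ]
Visit VQ → queue [KU, KZ, QM, WQ]
Visit KU; enqueue TC → queue [KZ, QM, WQ, TC]
Visit KZ → queue [QM, WQ, TC]
Visit QM → queue [WQ, TC]
Visit WQ → queue [TC]
Visit TC → queue []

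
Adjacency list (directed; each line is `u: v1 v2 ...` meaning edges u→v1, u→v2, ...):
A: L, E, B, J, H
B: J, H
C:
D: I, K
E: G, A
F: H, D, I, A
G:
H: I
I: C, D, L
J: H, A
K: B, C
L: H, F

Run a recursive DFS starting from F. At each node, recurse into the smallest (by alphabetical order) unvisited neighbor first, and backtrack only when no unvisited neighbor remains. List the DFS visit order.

F, A, B, H, I, C, D, K, L, J, E, G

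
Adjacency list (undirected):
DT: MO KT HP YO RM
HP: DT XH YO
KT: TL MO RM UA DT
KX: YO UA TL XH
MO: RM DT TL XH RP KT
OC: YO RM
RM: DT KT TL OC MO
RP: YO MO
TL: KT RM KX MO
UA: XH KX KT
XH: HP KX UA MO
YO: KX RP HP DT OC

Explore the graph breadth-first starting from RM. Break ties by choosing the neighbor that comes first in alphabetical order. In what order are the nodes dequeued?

RM, DT, KT, MO, OC, TL, HP, YO, UA, RP, XH, KX

Visit RM; enqueue DT, KT, MO, OC, TL → queue [DT, KT, MO, OC, TL]
Visit DT; enqueue HP, YO → queue [KT, MO, OC, TL, HP, YO]
Visit KT; enqueue UA → queue [MO, OC, TL, HP, YO, UA]
Visit MO; enqueue RP, XH → queue [OC, TL, HP, YO, UA, RP, XH]
Visit OC → queue [TL, HP, YO, UA, RP, XH]
Visit TL; enqueue KX → queue [HP, YO, UA, RP, XH, KX]
Visit HP → queue [YO, UA, RP, XH, KX]
Visit YO → queue [UA, RP, XH, KX]
Visit UA → queue [RP, XH, KX]
Visit RP → queue [XH, KX]
Visit XH → queue [KX]
Visit KX → queue []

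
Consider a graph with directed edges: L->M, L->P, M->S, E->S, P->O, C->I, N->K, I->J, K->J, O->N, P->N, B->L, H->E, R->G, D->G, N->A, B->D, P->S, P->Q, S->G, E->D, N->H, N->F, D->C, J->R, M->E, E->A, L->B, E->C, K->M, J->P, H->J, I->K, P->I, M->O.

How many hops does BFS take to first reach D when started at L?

2

Level 0: L
Level 1: B, M, P
Level 2: D, E, I, N, O, Q, S
Level 3: A, C, F, G, H, J, K
Level 4: R
D first appears at level 2.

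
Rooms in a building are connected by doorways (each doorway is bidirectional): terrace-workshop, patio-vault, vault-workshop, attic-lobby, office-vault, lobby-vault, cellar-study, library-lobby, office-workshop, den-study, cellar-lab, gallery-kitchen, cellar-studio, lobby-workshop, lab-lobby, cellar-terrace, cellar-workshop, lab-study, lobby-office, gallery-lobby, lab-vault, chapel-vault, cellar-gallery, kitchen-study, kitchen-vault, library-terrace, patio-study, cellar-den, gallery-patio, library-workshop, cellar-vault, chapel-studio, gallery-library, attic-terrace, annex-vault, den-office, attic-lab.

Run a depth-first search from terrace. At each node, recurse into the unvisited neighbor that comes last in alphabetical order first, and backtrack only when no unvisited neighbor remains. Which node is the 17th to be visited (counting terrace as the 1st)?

Visit terrace
terrace → workshop
workshop → vault
vault → patio
patio → study
study → lab
lab → lobby
lobby → office
office → den
den → cellar
cellar → studio
studio → chapel
cellar → gallery
gallery → library
gallery → kitchen
lobby → attic
vault → annex

Visit order: terrace, workshop, vault, patio, study, lab, lobby, office, den, cellar, studio, chapel, gallery, library, kitchen, attic, annex

annex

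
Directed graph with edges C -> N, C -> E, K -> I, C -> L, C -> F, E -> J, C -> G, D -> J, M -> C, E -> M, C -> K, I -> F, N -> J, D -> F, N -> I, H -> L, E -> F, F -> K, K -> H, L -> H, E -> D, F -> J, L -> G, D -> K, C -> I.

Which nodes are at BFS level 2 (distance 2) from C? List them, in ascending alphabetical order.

D, H, J, M

Level 0: C
Level 1: E, F, G, I, K, L, N
Level 2: D, H, J, M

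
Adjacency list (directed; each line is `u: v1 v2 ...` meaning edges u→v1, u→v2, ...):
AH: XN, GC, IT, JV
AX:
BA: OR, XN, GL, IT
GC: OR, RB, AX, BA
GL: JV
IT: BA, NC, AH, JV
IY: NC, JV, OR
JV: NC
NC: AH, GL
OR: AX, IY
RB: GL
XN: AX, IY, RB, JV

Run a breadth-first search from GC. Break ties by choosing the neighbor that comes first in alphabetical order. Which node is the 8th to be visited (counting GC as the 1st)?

XN

Visit GC; enqueue AX, BA, OR, RB → queue [AX, BA, OR, RB]
Visit AX → queue [BA, OR, RB]
Visit BA; enqueue GL, IT, XN → queue [OR, RB, GL, IT, XN]
Visit OR; enqueue IY → queue [RB, GL, IT, XN, IY]
Visit RB → queue [GL, IT, XN, IY]
Visit GL; enqueue JV → queue [IT, XN, IY, JV]
Visit IT; enqueue AH, NC → queue [XN, IY, JV, AH, NC]
Visit XN → queue [IY, JV, AH, NC]
Visit IY → queue [JV, AH, NC]
Visit JV → queue [AH, NC]
Visit AH → queue [NC]
Visit NC → queue []

Visit order: GC, AX, BA, OR, RB, GL, IT, XN, IY, JV, AH, NC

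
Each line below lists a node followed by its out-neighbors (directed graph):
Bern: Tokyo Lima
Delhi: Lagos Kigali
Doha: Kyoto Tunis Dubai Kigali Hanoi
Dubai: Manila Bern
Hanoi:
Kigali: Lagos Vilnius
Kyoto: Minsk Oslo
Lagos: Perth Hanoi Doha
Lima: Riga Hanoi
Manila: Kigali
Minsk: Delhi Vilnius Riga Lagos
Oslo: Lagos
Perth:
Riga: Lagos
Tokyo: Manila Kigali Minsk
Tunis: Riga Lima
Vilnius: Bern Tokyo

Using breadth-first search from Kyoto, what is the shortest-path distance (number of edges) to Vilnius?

Level 0: Kyoto
Level 1: Minsk, Oslo
Level 2: Delhi, Lagos, Riga, Vilnius
Level 3: Bern, Doha, Hanoi, Kigali, Perth, Tokyo
Level 4: Dubai, Lima, Manila, Tunis
Vilnius first appears at level 2.

2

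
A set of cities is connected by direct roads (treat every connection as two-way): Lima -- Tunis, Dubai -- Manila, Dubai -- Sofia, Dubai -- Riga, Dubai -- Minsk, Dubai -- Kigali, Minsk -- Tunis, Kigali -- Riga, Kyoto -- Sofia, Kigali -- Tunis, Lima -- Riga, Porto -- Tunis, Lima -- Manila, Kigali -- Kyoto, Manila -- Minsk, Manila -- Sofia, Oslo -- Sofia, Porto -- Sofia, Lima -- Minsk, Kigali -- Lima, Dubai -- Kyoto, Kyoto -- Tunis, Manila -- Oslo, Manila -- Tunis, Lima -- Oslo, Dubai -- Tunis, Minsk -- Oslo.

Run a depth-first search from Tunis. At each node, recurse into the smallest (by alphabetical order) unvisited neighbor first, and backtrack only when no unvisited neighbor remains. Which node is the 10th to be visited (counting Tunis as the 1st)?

Visit Tunis
Tunis → Dubai
Dubai → Kigali
Kigali → Kyoto
Kyoto → Sofia
Sofia → Manila
Manila → Lima
Lima → Minsk
Minsk → Oslo
Lima → Riga
Sofia → Porto

Visit order: Tunis, Dubai, Kigali, Kyoto, Sofia, Manila, Lima, Minsk, Oslo, Riga, Porto

Riga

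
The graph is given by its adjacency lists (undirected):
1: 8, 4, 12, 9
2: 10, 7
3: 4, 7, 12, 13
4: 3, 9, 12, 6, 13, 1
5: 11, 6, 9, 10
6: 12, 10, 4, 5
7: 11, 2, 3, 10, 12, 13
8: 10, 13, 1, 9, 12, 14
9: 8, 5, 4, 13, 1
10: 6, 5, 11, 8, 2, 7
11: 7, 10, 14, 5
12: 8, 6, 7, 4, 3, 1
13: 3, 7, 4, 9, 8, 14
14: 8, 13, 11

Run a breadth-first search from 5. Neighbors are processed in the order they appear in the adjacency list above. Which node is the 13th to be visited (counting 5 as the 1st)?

2

Visit 5; enqueue 11, 6, 9, 10 → queue [11, 6, 9, 10]
Visit 11; enqueue 7, 14 → queue [6, 9, 10, 7, 14]
Visit 6; enqueue 12, 4 → queue [9, 10, 7, 14, 12, 4]
Visit 9; enqueue 8, 13, 1 → queue [10, 7, 14, 12, 4, 8, 13, 1]
Visit 10; enqueue 2 → queue [7, 14, 12, 4, 8, 13, 1, 2]
Visit 7; enqueue 3 → queue [14, 12, 4, 8, 13, 1, 2, 3]
Visit 14 → queue [12, 4, 8, 13, 1, 2, 3]
Visit 12 → queue [4, 8, 13, 1, 2, 3]
Visit 4 → queue [8, 13, 1, 2, 3]
Visit 8 → queue [13, 1, 2, 3]
Visit 13 → queue [1, 2, 3]
Visit 1 → queue [2, 3]
Visit 2 → queue [3]
Visit 3 → queue []

Visit order: 5, 11, 6, 9, 10, 7, 14, 12, 4, 8, 13, 1, 2, 3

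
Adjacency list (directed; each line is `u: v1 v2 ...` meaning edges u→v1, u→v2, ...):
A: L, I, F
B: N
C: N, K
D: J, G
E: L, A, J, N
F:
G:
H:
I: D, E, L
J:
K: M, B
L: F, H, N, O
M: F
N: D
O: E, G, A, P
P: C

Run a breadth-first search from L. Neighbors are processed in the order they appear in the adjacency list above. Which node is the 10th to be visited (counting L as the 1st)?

P

Visit L; enqueue F, H, N, O → queue [F, H, N, O]
Visit F → queue [H, N, O]
Visit H → queue [N, O]
Visit N; enqueue D → queue [O, D]
Visit O; enqueue E, G, A, P → queue [D, E, G, A, P]
Visit D; enqueue J → queue [E, G, A, P, J]
Visit E → queue [G, A, P, J]
Visit G → queue [A, P, J]
Visit A; enqueue I → queue [P, J, I]
Visit P; enqueue C → queue [J, I, C]
Visit J → queue [I, C]
Visit I → queue [C]
Visit C; enqueue K → queue [K]
Visit K; enqueue M, B → queue [M, B]
Visit M → queue [B]
Visit B → queue []

Visit order: L, F, H, N, O, D, E, G, A, P, J, I, C, K, M, B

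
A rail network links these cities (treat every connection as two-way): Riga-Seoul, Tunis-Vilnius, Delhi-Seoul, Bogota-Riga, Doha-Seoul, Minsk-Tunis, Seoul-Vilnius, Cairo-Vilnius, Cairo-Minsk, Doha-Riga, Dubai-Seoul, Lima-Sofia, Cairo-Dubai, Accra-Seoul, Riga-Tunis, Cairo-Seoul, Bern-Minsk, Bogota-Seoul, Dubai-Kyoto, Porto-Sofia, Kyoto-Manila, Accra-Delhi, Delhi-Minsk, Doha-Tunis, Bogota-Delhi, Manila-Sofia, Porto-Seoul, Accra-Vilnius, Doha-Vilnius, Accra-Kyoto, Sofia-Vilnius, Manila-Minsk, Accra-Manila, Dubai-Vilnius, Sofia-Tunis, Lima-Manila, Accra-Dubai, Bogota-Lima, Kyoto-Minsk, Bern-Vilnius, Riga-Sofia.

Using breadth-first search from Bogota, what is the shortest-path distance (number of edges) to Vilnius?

2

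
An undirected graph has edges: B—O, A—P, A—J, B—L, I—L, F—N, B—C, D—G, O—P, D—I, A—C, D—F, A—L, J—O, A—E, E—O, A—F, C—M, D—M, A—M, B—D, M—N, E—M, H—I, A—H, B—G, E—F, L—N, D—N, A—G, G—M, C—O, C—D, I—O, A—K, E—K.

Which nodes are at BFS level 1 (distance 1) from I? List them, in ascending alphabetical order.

D, H, L, O

Level 0: I
Level 1: D, H, L, O
Level 2: A, B, C, E, F, G, J, M, N, P
Level 3: K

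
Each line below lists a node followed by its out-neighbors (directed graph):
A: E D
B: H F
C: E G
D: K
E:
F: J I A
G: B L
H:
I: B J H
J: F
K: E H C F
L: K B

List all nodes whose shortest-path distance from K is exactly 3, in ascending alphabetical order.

B, D, L

Level 0: K
Level 1: C, E, F, H
Level 2: A, G, I, J
Level 3: B, D, L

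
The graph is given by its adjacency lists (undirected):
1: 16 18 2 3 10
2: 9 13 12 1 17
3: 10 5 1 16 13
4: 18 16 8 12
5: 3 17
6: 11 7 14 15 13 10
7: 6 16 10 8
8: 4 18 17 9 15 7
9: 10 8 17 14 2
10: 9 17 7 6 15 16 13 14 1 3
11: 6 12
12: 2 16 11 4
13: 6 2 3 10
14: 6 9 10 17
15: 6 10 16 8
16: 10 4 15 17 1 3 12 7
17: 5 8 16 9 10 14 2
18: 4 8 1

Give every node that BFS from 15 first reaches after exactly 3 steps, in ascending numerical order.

2, 5

Level 0: 15
Level 1: 6, 8, 10, 16
Level 2: 1, 3, 4, 7, 9, 11, 12, 13, 14, 17, 18
Level 3: 2, 5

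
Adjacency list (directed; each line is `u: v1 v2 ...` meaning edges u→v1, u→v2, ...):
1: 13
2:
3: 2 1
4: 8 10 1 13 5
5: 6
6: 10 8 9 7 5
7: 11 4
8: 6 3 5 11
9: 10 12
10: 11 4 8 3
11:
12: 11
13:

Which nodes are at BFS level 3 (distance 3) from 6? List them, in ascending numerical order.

1, 2, 13

Level 0: 6
Level 1: 5, 7, 8, 9, 10
Level 2: 3, 4, 11, 12
Level 3: 1, 2, 13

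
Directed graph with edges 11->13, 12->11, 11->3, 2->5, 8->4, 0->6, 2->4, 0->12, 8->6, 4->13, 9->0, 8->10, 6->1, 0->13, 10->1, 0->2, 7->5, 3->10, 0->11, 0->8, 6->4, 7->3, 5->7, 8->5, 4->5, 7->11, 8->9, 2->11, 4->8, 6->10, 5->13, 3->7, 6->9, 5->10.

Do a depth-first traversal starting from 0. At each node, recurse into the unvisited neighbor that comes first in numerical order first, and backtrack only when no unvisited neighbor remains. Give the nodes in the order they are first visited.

0, 2, 4, 5, 7, 3, 10, 1, 11, 13, 8, 6, 9, 12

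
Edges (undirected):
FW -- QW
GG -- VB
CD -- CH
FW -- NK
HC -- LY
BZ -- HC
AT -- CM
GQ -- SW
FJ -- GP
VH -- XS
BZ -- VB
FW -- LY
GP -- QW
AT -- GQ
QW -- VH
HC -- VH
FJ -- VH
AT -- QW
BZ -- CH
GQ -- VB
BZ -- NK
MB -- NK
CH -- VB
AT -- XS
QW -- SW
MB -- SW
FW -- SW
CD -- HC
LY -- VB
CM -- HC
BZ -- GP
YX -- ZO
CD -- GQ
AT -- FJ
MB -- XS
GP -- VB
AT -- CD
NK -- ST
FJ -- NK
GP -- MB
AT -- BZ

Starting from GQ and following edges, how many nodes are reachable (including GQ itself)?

BFS from GQ visits: GQ, AT, CD, SW, VB, BZ, CM, FJ, QW, XS, CH, HC, FW, MB, GG, GP, LY, NK, VH, ST
Reachable nodes: 20 of 22 total.

20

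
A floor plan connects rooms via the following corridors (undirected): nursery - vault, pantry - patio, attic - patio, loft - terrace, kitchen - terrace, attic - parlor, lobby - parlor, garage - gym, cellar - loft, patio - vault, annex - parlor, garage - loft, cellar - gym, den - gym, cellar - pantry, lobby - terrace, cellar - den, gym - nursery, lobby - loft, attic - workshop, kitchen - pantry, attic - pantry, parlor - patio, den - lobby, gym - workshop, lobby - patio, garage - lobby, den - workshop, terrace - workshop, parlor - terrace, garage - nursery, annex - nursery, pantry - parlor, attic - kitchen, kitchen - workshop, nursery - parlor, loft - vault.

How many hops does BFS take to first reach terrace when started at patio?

2

Level 0: patio
Level 1: attic, lobby, pantry, parlor, vault
Level 2: annex, cellar, den, garage, kitchen, loft, nursery, terrace, workshop
Level 3: gym
terrace first appears at level 2.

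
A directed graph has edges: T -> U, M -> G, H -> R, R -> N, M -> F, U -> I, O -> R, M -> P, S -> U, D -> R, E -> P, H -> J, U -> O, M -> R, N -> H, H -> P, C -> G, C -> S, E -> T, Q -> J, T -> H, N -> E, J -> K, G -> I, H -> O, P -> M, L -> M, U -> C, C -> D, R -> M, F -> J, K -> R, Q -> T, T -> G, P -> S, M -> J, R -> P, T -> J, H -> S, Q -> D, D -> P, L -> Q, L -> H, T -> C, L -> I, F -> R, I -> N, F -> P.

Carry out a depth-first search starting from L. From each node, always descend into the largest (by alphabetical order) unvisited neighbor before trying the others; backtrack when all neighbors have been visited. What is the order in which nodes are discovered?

L -> Q -> T -> U -> O -> R -> P -> S -> M -> J -> K -> G -> I -> N -> H -> E -> F -> C -> D

Visit L
L → Q
Q → T
T → U
U → O
O → R
R → P
P → S
P → M
M → J
J → K
M → G
G → I
I → N
N → H
N → E
M → F
U → C
C → D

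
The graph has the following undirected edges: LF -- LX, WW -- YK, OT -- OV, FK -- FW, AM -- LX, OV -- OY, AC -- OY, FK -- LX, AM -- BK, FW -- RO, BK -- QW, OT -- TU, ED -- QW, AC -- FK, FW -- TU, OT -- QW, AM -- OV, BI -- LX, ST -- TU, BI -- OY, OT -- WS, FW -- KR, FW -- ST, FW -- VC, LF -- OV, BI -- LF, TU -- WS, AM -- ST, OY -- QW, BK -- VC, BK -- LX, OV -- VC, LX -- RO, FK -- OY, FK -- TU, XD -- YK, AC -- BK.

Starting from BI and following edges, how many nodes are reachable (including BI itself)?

19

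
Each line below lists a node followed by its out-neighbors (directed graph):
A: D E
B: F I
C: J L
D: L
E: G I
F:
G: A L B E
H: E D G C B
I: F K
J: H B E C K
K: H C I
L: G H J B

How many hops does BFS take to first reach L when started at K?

Level 0: K
Level 1: C, H, I
Level 2: B, D, E, F, G, J, L
Level 3: A
L first appears at level 2.

2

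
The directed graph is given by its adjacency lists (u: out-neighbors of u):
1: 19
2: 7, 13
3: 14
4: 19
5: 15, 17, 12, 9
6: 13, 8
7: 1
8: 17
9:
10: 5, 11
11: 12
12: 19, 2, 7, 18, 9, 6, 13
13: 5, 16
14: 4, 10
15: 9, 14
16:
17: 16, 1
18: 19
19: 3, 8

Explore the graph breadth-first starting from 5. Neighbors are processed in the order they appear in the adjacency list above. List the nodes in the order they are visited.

5 -> 15 -> 17 -> 12 -> 9 -> 14 -> 16 -> 1 -> 19 -> 2 -> 7 -> 18 -> 6 -> 13 -> 4 -> 10 -> 3 -> 8 -> 11

Visit 5; enqueue 15, 17, 12, 9 → queue [15, 17, 12, 9]
Visit 15; enqueue 14 → queue [17, 12, 9, 14]
Visit 17; enqueue 16, 1 → queue [12, 9, 14, 16, 1]
Visit 12; enqueue 19, 2, 7, 18, 6, 13 → queue [9, 14, 16, 1, 19, 2, 7, 18, 6, 13]
Visit 9 → queue [14, 16, 1, 19, 2, 7, 18, 6, 13]
Visit 14; enqueue 4, 10 → queue [16, 1, 19, 2, 7, 18, 6, 13, 4, 10]
Visit 16 → queue [1, 19, 2, 7, 18, 6, 13, 4, 10]
Visit 1 → queue [19, 2, 7, 18, 6, 13, 4, 10]
Visit 19; enqueue 3, 8 → queue [2, 7, 18, 6, 13, 4, 10, 3, 8]
Visit 2 → queue [7, 18, 6, 13, 4, 10, 3, 8]
Visit 7 → queue [18, 6, 13, 4, 10, 3, 8]
Visit 18 → queue [6, 13, 4, 10, 3, 8]
Visit 6 → queue [13, 4, 10, 3, 8]
Visit 13 → queue [4, 10, 3, 8]
Visit 4 → queue [10, 3, 8]
Visit 10; enqueue 11 → queue [3, 8, 11]
Visit 3 → queue [8, 11]
Visit 8 → queue [11]
Visit 11 → queue []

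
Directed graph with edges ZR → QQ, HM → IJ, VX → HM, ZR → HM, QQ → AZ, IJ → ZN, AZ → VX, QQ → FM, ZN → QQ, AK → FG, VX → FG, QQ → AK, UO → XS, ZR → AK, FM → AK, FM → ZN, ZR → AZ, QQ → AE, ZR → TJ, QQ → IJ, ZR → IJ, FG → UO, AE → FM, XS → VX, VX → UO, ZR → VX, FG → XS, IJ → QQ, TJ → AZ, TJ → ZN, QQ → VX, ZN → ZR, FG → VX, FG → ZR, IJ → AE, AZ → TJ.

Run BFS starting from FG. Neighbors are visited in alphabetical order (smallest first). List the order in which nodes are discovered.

Visit FG; enqueue UO, VX, XS, ZR → queue [UO, VX, XS, ZR]
Visit UO → queue [VX, XS, ZR]
Visit VX; enqueue HM → queue [XS, ZR, HM]
Visit XS → queue [ZR, HM]
Visit ZR; enqueue AK, AZ, IJ, QQ, TJ → queue [HM, AK, AZ, IJ, QQ, TJ]
Visit HM → queue [AK, AZ, IJ, QQ, TJ]
Visit AK → queue [AZ, IJ, QQ, TJ]
Visit AZ → queue [IJ, QQ, TJ]
Visit IJ; enqueue AE, ZN → queue [QQ, TJ, AE, ZN]
Visit QQ; enqueue FM → queue [TJ, AE, ZN, FM]
Visit TJ → queue [AE, ZN, FM]
Visit AE → queue [ZN, FM]
Visit ZN → queue [FM]
Visit FM → queue []

FG, UO, VX, XS, ZR, HM, AK, AZ, IJ, QQ, TJ, AE, ZN, FM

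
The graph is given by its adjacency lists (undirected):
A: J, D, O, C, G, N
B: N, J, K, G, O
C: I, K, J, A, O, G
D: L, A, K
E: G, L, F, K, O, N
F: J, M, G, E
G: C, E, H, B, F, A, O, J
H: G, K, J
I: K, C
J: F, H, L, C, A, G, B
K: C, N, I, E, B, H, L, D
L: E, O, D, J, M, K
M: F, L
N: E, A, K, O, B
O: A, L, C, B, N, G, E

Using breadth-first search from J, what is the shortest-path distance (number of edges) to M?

Level 0: J
Level 1: A, B, C, F, G, H, L
Level 2: D, E, I, K, M, N, O
M first appears at level 2.

2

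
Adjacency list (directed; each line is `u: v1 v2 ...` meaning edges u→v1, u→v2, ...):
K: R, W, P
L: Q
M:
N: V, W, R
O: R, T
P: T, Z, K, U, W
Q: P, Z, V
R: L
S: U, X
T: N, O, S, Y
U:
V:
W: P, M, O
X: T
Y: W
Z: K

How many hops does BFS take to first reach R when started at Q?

Level 0: Q
Level 1: P, V, Z
Level 2: K, T, U, W
Level 3: M, N, O, R, S, Y
Level 4: L, X
R first appears at level 3.

3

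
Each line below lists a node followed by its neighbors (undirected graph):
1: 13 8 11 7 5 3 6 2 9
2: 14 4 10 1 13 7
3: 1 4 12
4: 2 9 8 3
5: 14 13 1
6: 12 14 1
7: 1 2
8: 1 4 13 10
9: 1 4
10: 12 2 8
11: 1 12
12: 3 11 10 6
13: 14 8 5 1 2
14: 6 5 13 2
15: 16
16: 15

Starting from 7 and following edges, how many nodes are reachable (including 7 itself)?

14

BFS from 7 visits: 7, 2, 1, 14, 13, 10, 4, 11, 9, 8, 6, 5, 3, 12
Reachable nodes: 14 of 16 total.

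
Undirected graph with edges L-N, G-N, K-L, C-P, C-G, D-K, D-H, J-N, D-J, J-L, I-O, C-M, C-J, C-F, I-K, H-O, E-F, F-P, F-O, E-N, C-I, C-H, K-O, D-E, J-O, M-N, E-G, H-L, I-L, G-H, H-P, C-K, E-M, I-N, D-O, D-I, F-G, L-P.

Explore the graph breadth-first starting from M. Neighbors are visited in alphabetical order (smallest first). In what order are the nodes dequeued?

M, C, E, N, F, G, H, I, J, K, P, D, L, O

Visit M; enqueue C, E, N → queue [C, E, N]
Visit C; enqueue F, G, H, I, J, K, P → queue [E, N, F, G, H, I, J, K, P]
Visit E; enqueue D → queue [N, F, G, H, I, J, K, P, D]
Visit N; enqueue L → queue [F, G, H, I, J, K, P, D, L]
Visit F; enqueue O → queue [G, H, I, J, K, P, D, L, O]
Visit G → queue [H, I, J, K, P, D, L, O]
Visit H → queue [I, J, K, P, D, L, O]
Visit I → queue [J, K, P, D, L, O]
Visit J → queue [K, P, D, L, O]
Visit K → queue [P, D, L, O]
Visit P → queue [D, L, O]
Visit D → queue [L, O]
Visit L → queue [O]
Visit O → queue []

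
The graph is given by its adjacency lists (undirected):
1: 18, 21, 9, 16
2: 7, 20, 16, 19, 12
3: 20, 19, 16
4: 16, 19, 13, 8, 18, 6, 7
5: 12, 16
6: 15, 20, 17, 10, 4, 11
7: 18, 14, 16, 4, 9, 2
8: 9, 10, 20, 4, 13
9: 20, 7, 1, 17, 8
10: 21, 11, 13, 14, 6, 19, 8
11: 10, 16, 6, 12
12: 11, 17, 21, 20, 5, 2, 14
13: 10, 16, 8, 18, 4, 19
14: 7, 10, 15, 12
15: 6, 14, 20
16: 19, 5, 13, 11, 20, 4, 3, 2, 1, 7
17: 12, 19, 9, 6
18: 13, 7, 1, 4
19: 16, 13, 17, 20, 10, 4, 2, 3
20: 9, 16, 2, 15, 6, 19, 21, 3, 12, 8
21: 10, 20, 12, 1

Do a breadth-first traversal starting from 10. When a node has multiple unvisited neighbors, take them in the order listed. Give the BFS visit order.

Visit 10; enqueue 21, 11, 13, 14, 6, 19, 8 → queue [21, 11, 13, 14, 6, 19, 8]
Visit 21; enqueue 20, 12, 1 → queue [11, 13, 14, 6, 19, 8, 20, 12, 1]
Visit 11; enqueue 16 → queue [13, 14, 6, 19, 8, 20, 12, 1, 16]
Visit 13; enqueue 18, 4 → queue [14, 6, 19, 8, 20, 12, 1, 16, 18, 4]
Visit 14; enqueue 7, 15 → queue [6, 19, 8, 20, 12, 1, 16, 18, 4, 7, 15]
Visit 6; enqueue 17 → queue [19, 8, 20, 12, 1, 16, 18, 4, 7, 15, 17]
Visit 19; enqueue 2, 3 → queue [8, 20, 12, 1, 16, 18, 4, 7, 15, 17, 2, 3]
Visit 8; enqueue 9 → queue [20, 12, 1, 16, 18, 4, 7, 15, 17, 2, 3, 9]
Visit 20 → queue [12, 1, 16, 18, 4, 7, 15, 17, 2, 3, 9]
Visit 12; enqueue 5 → queue [1, 16, 18, 4, 7, 15, 17, 2, 3, 9, 5]
Visit 1 → queue [16, 18, 4, 7, 15, 17, 2, 3, 9, 5]
Visit 16 → queue [18, 4, 7, 15, 17, 2, 3, 9, 5]
Visit 18 → queue [4, 7, 15, 17, 2, 3, 9, 5]
Visit 4 → queue [7, 15, 17, 2, 3, 9, 5]
Visit 7 → queue [15, 17, 2, 3, 9, 5]
Visit 15 → queue [17, 2, 3, 9, 5]
Visit 17 → queue [2, 3, 9, 5]
Visit 2 → queue [3, 9, 5]
Visit 3 → queue [9, 5]
Visit 9 → queue [5]
Visit 5 → queue []

10 21 11 13 14 6 19 8 20 12 1 16 18 4 7 15 17 2 3 9 5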